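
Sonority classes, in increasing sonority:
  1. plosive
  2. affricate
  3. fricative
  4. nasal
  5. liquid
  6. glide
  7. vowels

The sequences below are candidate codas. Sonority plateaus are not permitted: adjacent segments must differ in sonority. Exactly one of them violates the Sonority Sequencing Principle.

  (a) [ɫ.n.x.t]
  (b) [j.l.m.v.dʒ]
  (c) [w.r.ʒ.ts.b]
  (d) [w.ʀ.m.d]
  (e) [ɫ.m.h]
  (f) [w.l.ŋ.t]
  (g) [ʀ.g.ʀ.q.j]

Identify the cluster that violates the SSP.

(a) sonority 5-4-3-1: well-formed.
(b) sonority 6-5-4-3-2: well-formed.
(c) sonority 6-5-3-2-1: well-formed.
(d) sonority 6-5-4-1: well-formed.
(e) sonority 5-4-3: well-formed.
(f) sonority 6-5-4-1: well-formed.
(g) sonority 5-1-5-1-6: ill-formed.

g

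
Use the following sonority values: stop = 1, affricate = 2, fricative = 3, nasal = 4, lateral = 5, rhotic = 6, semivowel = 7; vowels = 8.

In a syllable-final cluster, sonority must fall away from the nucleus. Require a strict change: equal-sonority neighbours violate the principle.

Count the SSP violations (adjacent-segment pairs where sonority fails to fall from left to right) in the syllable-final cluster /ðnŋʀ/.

/ð/: fricative = 3.
/n/: nasal = 4.
/ŋ/: nasal = 4.
/ʀ/: rhotic = 6.
/ð/→/n/: 3→4 (does not fall) — violation.
/n/→/ŋ/: 4→4 (plateau) — violation.
/ŋ/→/ʀ/: 4→6 (does not fall) — violation.

3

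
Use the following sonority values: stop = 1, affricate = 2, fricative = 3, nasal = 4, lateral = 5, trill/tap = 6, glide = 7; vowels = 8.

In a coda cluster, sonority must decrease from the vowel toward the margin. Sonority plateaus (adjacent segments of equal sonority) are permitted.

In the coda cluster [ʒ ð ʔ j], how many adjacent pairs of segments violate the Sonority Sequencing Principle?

1

/ʒ/ is a fricative (sonority 3).
/ð/ is a fricative (sonority 3).
/ʔ/ is a stop (sonority 1).
/j/ is a glide (sonority 7).
/ʒ/→/ð/: 3→3 (plateau, allowed) — ok.
/ð/→/ʔ/: 3→1 (falls) — ok.
/ʔ/→/j/: 1→7 (does not fall) — violation.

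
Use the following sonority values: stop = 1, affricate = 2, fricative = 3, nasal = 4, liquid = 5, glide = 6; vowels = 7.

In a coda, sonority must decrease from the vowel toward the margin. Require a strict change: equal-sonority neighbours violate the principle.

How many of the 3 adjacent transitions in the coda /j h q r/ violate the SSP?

1

/j/ is a glide (sonority 6).
/h/ is a fricative (sonority 3).
/q/ is a stop (sonority 1).
/r/ is a liquid (sonority 5).
/j/→/h/: 6→3 (falls) — ok.
/h/→/q/: 3→1 (falls) — ok.
/q/→/r/: 1→5 (does not fall) — violation.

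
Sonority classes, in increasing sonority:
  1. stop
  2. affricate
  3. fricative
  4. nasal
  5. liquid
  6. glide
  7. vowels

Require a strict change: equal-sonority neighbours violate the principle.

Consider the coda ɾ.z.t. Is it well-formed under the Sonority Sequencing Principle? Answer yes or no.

yes

/ɾ/: liquid = 5.
/z/: fricative = 3.
/t/: stop = 1.
The profile 5-3-1 strictly falls, so the coda satisfies the SSP.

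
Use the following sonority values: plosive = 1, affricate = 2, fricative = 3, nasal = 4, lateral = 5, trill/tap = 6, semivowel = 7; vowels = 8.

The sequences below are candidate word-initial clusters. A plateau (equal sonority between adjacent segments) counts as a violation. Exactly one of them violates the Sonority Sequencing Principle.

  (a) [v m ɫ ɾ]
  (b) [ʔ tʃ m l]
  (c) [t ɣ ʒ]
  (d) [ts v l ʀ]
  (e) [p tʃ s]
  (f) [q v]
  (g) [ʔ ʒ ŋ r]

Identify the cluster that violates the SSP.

(a) [v m ɫ ɾ]: profile 3-4-5-6 — obeys.
(b) [ʔ tʃ m l]: profile 1-2-4-5 — obeys.
(c) [t ɣ ʒ]: profile 1-3-3 — violates.
(d) [ts v l ʀ]: profile 2-3-5-6 — obeys.
(e) [p tʃ s]: profile 1-2-3 — obeys.
(f) [q v]: profile 1-3 — obeys.
(g) [ʔ ʒ ŋ r]: profile 1-3-4-6 — obeys.

c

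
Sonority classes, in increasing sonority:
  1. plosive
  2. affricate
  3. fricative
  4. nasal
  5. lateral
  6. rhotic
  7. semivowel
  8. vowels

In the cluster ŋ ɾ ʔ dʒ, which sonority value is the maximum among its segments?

6

/ŋ/ — nasal, sonority 4.
/ɾ/ — rhotic, sonority 6.
/ʔ/ — plosive, sonority 1.
/dʒ/ — affricate, sonority 2.
The maximum is 6.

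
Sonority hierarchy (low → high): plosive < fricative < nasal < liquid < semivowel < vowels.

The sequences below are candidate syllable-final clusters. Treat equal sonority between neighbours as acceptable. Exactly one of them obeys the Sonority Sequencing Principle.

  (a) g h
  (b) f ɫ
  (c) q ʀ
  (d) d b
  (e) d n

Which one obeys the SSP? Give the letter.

d

(a) 1-2 → violates
(b) 2-4 → violates
(c) 1-4 → violates
(d) 1-1 → obeys
(e) 1-3 → violates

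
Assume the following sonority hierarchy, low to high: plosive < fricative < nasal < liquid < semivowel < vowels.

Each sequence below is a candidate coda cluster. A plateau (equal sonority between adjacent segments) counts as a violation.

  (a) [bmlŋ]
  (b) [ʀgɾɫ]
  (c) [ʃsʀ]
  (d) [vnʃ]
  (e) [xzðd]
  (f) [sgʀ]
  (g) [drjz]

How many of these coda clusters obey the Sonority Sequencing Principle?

(a) 1-3-4-3 → violates
(b) 4-1-4-4 → violates
(c) 2-2-4 → violates
(d) 2-3-2 → violates
(e) 2-2-2-1 → violates
(f) 2-1-4 → violates
(g) 1-4-5-2 → violates

0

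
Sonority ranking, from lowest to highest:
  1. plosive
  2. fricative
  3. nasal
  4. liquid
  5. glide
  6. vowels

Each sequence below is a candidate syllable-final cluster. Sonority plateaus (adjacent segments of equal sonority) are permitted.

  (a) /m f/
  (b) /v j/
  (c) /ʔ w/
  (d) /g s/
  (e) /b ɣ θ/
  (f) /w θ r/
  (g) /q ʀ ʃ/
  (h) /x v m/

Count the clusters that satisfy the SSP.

1

(a) sonority 3-2: well-formed.
(b) sonority 2-5: ill-formed.
(c) sonority 1-5: ill-formed.
(d) sonority 1-2: ill-formed.
(e) sonority 1-2-2: ill-formed.
(f) sonority 5-2-4: ill-formed.
(g) sonority 1-4-2: ill-formed.
(h) sonority 2-2-3: ill-formed.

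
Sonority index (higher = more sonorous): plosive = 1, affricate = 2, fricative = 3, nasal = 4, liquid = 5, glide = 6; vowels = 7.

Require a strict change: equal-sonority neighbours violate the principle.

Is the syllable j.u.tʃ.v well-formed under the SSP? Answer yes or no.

no

Onset: /j/ is a glide (sonority 6); then the nucleus /u/ (sonority 7).
Onset profile 6-7 — rises to the nucleus.
Coda: /tʃ/ is an affricate (sonority 2), /v/ is a fricative (sonority 3).
Coda profile 7-2-3 — does not strictly fall throughout.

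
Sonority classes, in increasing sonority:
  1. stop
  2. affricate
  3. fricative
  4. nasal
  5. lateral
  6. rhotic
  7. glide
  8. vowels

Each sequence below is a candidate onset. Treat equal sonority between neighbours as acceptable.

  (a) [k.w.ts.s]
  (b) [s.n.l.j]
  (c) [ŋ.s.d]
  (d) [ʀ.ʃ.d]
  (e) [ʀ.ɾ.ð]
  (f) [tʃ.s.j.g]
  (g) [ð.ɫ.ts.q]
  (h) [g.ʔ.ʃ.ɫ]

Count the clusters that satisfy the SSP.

(a) 1-7-2-3 → violates
(b) 3-4-5-7 → obeys
(c) 4-3-1 → violates
(d) 6-3-1 → violates
(e) 6-6-3 → violates
(f) 2-3-7-1 → violates
(g) 3-5-2-1 → violates
(h) 1-1-3-5 → obeys

2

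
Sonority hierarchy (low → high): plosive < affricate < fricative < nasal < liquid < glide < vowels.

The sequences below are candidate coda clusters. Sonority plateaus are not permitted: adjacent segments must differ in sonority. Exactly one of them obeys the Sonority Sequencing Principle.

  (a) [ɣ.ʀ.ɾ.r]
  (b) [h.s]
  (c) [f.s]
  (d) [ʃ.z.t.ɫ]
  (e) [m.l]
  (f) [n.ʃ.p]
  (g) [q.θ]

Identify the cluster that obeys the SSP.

(a) 3-5-5-5 → violates
(b) 3-3 → violates
(c) 3-3 → violates
(d) 3-3-1-5 → violates
(e) 4-5 → violates
(f) 4-3-1 → obeys
(g) 1-3 → violates

f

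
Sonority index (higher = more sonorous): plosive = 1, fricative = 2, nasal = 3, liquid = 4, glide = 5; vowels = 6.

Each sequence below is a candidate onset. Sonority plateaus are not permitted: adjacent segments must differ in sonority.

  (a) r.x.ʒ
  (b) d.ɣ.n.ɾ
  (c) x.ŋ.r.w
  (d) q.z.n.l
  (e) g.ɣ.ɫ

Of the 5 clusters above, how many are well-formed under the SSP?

4

(a) sonority 4-2-2: ill-formed.
(b) sonority 1-2-3-4: well-formed.
(c) sonority 2-3-4-5: well-formed.
(d) sonority 1-2-3-4: well-formed.
(e) sonority 1-2-4: well-formed.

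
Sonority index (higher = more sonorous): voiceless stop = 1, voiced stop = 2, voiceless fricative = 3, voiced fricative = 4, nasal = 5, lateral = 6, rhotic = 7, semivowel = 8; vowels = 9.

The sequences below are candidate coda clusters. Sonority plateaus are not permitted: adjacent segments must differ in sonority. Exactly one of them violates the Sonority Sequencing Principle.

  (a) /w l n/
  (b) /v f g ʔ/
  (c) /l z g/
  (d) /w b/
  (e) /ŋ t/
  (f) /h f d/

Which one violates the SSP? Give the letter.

(a) sonority 8-6-5: well-formed.
(b) sonority 4-3-2-1: well-formed.
(c) sonority 6-4-2: well-formed.
(d) sonority 8-2: well-formed.
(e) sonority 5-1: well-formed.
(f) sonority 3-3-2: ill-formed.

f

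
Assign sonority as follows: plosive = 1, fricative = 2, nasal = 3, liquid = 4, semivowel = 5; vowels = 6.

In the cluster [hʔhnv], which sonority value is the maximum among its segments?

3

/h/: fricative = 2.
/ʔ/: plosive = 1.
/h/: fricative = 2.
/n/: nasal = 3.
/v/: fricative = 2.
The maximum is 3.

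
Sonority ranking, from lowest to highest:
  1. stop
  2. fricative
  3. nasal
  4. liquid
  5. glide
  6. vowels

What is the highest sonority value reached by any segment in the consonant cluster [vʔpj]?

5

/v/ — fricative, sonority 2.
/ʔ/ — stop, sonority 1.
/p/ — stop, sonority 1.
/j/ — glide, sonority 5.
The maximum is 5.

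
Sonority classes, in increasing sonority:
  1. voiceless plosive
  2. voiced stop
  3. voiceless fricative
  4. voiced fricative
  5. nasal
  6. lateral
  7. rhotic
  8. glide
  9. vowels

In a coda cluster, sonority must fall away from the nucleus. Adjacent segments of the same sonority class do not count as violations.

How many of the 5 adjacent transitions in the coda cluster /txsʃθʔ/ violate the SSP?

/t/: voiceless plosive = 1.
/x/: voiceless fricative = 3.
/s/: voiceless fricative = 3.
/ʃ/: voiceless fricative = 3.
/θ/: voiceless fricative = 3.
/ʔ/: voiceless plosive = 1.
/t/→/x/: 1→3 (does not fall) — violation.
/x/→/s/: 3→3 (plateau, allowed) — ok.
/s/→/ʃ/: 3→3 (plateau, allowed) — ok.
/ʃ/→/θ/: 3→3 (plateau, allowed) — ok.
/θ/→/ʔ/: 3→1 (falls) — ok.

1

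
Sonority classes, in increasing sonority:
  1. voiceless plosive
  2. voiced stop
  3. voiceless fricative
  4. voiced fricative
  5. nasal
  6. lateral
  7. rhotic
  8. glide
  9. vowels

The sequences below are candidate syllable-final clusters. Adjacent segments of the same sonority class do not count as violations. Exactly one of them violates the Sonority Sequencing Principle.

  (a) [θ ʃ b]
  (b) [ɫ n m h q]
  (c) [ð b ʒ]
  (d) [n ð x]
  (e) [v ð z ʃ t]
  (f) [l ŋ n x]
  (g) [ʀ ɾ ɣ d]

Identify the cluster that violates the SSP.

c

(a) 3-3-2 → obeys
(b) 6-5-5-3-1 → obeys
(c) 4-2-4 → violates
(d) 5-4-3 → obeys
(e) 4-4-4-3-1 → obeys
(f) 6-5-5-3 → obeys
(g) 7-7-4-2 → obeys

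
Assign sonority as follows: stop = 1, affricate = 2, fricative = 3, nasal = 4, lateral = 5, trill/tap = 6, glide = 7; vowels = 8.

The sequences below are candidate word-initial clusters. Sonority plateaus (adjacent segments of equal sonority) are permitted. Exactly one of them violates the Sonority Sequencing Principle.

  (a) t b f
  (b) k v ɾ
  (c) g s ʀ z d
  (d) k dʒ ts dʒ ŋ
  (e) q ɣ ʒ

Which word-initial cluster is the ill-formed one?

c

(a) sonority 1-1-3: well-formed.
(b) sonority 1-3-6: well-formed.
(c) sonority 1-3-6-3-1: ill-formed.
(d) sonority 1-2-2-2-4: well-formed.
(e) sonority 1-3-3: well-formed.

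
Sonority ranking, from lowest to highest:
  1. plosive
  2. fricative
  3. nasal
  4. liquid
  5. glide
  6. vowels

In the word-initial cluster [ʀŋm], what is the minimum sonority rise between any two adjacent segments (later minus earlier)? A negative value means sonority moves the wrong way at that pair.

/ʀ/ — liquid, sonority 4.
/ŋ/ — nasal, sonority 3.
/m/ — nasal, sonority 3.
/ʀ/→/ŋ/: change -1.
/ŋ/→/m/: change +0.
Minimum = -1.

-1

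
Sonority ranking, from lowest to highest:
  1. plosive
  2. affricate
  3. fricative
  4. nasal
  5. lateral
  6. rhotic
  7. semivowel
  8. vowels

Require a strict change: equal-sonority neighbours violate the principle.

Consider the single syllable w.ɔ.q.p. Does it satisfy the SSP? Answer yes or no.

Onset: /w/ is a semivowel (sonority 7); then the nucleus /ɔ/ (sonority 8).
Onset profile 7-8 — rises to the nucleus.
Coda: /q/ is a plosive (sonority 1), /p/ is a plosive (sonority 1).
Coda profile 8-1-1 — does not strictly fall throughout.

no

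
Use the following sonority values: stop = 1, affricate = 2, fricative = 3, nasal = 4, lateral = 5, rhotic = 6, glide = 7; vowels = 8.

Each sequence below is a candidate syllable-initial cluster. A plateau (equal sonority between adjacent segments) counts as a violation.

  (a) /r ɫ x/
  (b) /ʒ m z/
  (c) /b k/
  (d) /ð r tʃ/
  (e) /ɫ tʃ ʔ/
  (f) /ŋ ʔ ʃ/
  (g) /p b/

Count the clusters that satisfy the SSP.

(a) sonority 6-5-3: ill-formed.
(b) sonority 3-4-3: ill-formed.
(c) sonority 1-1: ill-formed.
(d) sonority 3-6-2: ill-formed.
(e) sonority 5-2-1: ill-formed.
(f) sonority 4-1-3: ill-formed.
(g) sonority 1-1: ill-formed.

0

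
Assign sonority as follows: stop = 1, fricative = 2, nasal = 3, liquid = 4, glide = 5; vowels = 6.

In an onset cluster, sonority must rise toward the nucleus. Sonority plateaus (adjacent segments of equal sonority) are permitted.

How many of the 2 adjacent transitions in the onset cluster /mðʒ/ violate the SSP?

/m/ is a nasal (sonority 3).
/ð/ is a fricative (sonority 2).
/ʒ/ is a fricative (sonority 2).
/m/→/ð/: 3→2 (does not rise) — violation.
/ð/→/ʒ/: 2→2 (plateau, allowed) — ok.

1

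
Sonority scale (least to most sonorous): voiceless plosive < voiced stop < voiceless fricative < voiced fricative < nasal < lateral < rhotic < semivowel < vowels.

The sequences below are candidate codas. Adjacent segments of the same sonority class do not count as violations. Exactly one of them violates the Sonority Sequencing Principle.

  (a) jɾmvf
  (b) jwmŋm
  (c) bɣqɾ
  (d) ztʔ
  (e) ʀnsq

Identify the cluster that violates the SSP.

(a) sonority 8-7-5-4-3: well-formed.
(b) sonority 8-8-5-5-5: well-formed.
(c) sonority 2-4-1-7: ill-formed.
(d) sonority 4-1-1: well-formed.
(e) sonority 7-5-3-1: well-formed.

c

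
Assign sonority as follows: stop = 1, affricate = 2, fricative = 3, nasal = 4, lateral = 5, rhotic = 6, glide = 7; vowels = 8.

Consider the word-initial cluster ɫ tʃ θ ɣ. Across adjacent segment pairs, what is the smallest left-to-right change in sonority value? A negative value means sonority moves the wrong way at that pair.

-3

/ɫ/ is a lateral (sonority 5).
/tʃ/ is an affricate (sonority 2).
/θ/ is a fricative (sonority 3).
/ɣ/ is a fricative (sonority 3).
/ɫ/→/tʃ/: change -3.
/tʃ/→/θ/: change +1.
/θ/→/ɣ/: change +0.
Minimum = -3.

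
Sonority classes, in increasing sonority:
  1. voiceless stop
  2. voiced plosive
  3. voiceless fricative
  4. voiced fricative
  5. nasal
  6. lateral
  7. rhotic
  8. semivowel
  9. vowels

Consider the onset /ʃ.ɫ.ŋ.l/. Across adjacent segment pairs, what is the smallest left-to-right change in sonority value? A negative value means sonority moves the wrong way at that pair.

/ʃ/: voiceless fricative = 3.
/ɫ/: lateral = 6.
/ŋ/: nasal = 5.
/l/: lateral = 6.
/ʃ/→/ɫ/: change +3.
/ɫ/→/ŋ/: change -1.
/ŋ/→/l/: change +1.
Minimum = -1.

-1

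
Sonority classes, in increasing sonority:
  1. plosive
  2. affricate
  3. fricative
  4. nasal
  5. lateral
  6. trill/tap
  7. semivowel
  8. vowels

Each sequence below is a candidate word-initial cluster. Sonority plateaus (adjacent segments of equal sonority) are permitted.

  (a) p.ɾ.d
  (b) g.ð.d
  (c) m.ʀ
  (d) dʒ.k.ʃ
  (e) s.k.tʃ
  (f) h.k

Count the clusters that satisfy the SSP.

(a) p.ɾ.d: profile 1-6-1 — violates.
(b) g.ð.d: profile 1-3-1 — violates.
(c) m.ʀ: profile 4-6 — obeys.
(d) dʒ.k.ʃ: profile 2-1-3 — violates.
(e) s.k.tʃ: profile 3-1-2 — violates.
(f) h.k: profile 3-1 — violates.

1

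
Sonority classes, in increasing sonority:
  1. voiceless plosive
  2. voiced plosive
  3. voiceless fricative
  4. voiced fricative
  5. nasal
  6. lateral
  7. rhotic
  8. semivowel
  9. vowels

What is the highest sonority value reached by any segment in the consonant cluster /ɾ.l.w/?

8

/ɾ/ — rhotic, sonority 7.
/l/ — lateral, sonority 6.
/w/ — semivowel, sonority 8.
The maximum is 8.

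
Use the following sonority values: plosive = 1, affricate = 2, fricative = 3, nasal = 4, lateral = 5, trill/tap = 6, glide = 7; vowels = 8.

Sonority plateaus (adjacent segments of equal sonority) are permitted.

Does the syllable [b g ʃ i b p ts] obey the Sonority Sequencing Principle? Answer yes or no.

no

Onset: /b/ is a plosive (sonority 1), /g/ is a plosive (sonority 1), /ʃ/ is a fricative (sonority 3); then the nucleus /i/ (sonority 8).
Onset profile 1-1-3-8 — rises to the nucleus.
Coda: /b/ is a plosive (sonority 1), /p/ is a plosive (sonority 1), /ts/ is an affricate (sonority 2).
Coda profile 8-1-1-2 — does not fall throughout.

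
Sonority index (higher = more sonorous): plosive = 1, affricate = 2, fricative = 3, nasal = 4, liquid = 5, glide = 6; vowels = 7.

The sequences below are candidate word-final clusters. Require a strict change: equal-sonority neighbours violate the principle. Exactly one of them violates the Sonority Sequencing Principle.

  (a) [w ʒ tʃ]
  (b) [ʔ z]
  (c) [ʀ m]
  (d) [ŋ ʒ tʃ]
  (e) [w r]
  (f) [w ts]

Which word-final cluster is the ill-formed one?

b

(a) 6-3-2 → obeys
(b) 1-3 → violates
(c) 5-4 → obeys
(d) 4-3-2 → obeys
(e) 6-5 → obeys
(f) 6-2 → obeys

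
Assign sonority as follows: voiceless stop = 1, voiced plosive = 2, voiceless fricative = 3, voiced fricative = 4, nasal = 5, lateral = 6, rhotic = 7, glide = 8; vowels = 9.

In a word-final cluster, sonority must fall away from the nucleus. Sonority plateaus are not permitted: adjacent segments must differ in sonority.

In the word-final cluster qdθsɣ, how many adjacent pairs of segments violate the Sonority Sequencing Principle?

4

/q/: voiceless stop = 1.
/d/: voiced plosive = 2.
/θ/: voiceless fricative = 3.
/s/: voiceless fricative = 3.
/ɣ/: voiced fricative = 4.
/q/→/d/: 1→2 (does not fall) — violation.
/d/→/θ/: 2→3 (does not fall) — violation.
/θ/→/s/: 3→3 (plateau) — violation.
/s/→/ɣ/: 3→4 (does not fall) — violation.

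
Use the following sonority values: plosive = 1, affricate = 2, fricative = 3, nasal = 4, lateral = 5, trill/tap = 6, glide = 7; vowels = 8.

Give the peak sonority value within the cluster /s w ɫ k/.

7

/s/ — fricative, sonority 3.
/w/ — glide, sonority 7.
/ɫ/ — lateral, sonority 5.
/k/ — plosive, sonority 1.
The maximum is 7.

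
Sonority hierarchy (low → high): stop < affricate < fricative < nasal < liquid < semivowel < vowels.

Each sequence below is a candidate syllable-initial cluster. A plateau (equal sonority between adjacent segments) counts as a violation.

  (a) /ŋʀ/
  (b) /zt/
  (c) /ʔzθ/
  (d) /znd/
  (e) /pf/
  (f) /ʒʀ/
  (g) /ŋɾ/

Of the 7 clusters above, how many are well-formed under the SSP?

4

(a) sonority 4-5: well-formed.
(b) sonority 3-1: ill-formed.
(c) sonority 1-3-3: ill-formed.
(d) sonority 3-4-1: ill-formed.
(e) sonority 1-3: well-formed.
(f) sonority 3-5: well-formed.
(g) sonority 4-5: well-formed.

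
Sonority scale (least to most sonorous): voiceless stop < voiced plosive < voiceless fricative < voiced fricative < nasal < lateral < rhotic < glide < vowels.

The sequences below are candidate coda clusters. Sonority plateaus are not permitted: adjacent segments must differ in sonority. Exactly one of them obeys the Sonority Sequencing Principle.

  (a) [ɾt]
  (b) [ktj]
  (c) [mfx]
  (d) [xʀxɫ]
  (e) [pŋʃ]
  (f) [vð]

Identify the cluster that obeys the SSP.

a

(a) 7-1 → obeys
(b) 1-1-8 → violates
(c) 5-3-3 → violates
(d) 3-7-3-6 → violates
(e) 1-5-3 → violates
(f) 4-4 → violates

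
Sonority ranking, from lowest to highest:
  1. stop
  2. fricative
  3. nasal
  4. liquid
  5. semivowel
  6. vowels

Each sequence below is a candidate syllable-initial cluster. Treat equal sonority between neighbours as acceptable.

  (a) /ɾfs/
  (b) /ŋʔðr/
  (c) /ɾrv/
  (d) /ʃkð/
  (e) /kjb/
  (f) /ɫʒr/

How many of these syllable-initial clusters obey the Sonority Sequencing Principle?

0

(a) /ɾfs/: profile 4-2-2 — violates.
(b) /ŋʔðr/: profile 3-1-2-4 — violates.
(c) /ɾrv/: profile 4-4-2 — violates.
(d) /ʃkð/: profile 2-1-2 — violates.
(e) /kjb/: profile 1-5-1 — violates.
(f) /ɫʒr/: profile 4-2-4 — violates.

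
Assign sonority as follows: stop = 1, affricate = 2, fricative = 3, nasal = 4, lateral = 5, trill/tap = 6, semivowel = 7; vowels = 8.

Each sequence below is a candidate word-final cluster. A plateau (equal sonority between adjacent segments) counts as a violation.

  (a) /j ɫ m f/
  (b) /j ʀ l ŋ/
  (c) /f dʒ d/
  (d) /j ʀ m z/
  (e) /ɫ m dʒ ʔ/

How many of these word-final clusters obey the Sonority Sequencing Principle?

(a) 7-5-4-3 → obeys
(b) 7-6-5-4 → obeys
(c) 3-2-1 → obeys
(d) 7-6-4-3 → obeys
(e) 5-4-2-1 → obeys

5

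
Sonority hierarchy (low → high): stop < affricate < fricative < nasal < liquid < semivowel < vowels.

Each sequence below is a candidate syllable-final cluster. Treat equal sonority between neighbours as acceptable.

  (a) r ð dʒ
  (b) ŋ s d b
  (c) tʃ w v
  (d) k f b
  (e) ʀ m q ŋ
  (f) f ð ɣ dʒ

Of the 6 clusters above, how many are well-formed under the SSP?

(a) sonority 5-3-2: well-formed.
(b) sonority 4-3-1-1: well-formed.
(c) sonority 2-6-3: ill-formed.
(d) sonority 1-3-1: ill-formed.
(e) sonority 5-4-1-4: ill-formed.
(f) sonority 3-3-3-2: well-formed.

3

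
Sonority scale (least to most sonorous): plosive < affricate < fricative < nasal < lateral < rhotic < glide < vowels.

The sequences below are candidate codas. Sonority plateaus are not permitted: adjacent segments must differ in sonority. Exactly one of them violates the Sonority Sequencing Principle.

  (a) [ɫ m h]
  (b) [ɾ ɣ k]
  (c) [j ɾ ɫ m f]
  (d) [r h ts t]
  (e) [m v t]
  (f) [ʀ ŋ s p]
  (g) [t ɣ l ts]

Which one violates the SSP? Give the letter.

g

(a) 5-4-3 → obeys
(b) 6-3-1 → obeys
(c) 7-6-5-4-3 → obeys
(d) 6-3-2-1 → obeys
(e) 4-3-1 → obeys
(f) 6-4-3-1 → obeys
(g) 1-3-5-2 → violates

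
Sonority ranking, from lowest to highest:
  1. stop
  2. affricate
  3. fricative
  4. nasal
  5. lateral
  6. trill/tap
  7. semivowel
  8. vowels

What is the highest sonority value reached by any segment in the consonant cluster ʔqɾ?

/ʔ/ — stop, sonority 1.
/q/ — stop, sonority 1.
/ɾ/ — trill/tap, sonority 6.
The maximum is 6.

6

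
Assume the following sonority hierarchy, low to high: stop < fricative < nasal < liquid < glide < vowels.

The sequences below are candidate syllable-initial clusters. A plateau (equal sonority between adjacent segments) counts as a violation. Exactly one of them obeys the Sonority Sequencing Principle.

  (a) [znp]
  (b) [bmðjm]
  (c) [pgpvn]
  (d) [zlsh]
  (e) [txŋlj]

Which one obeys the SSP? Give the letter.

(a) sonority 2-3-1: ill-formed.
(b) sonority 1-3-2-5-3: ill-formed.
(c) sonority 1-1-1-2-3: ill-formed.
(d) sonority 2-4-2-2: ill-formed.
(e) sonority 1-2-3-4-5: well-formed.

e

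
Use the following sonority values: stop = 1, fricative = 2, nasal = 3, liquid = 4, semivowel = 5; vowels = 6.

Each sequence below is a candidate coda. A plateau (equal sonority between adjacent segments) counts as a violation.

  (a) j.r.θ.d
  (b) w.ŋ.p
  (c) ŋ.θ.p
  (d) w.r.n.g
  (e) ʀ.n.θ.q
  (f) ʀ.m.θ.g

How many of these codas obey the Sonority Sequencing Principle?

6

(a) 5-4-2-1 → obeys
(b) 5-3-1 → obeys
(c) 3-2-1 → obeys
(d) 5-4-3-1 → obeys
(e) 4-3-2-1 → obeys
(f) 4-3-2-1 → obeys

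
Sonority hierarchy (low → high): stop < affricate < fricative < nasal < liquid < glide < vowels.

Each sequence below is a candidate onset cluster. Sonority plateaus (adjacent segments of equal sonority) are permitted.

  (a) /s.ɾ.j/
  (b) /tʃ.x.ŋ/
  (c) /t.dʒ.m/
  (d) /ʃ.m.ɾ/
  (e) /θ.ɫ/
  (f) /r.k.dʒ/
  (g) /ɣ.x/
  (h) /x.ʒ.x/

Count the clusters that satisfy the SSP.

7

(a) /s.ɾ.j/: profile 3-5-6 — obeys.
(b) /tʃ.x.ŋ/: profile 2-3-4 — obeys.
(c) /t.dʒ.m/: profile 1-2-4 — obeys.
(d) /ʃ.m.ɾ/: profile 3-4-5 — obeys.
(e) /θ.ɫ/: profile 3-5 — obeys.
(f) /r.k.dʒ/: profile 5-1-2 — violates.
(g) /ɣ.x/: profile 3-3 — obeys.
(h) /x.ʒ.x/: profile 3-3-3 — obeys.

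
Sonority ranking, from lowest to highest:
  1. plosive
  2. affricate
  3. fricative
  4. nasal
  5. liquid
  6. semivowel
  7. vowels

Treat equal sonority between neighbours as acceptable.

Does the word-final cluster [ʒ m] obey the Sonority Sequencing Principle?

no

/ʒ/ — fricative, sonority 3.
/m/ — nasal, sonority 4.
The profile is 3-4. Between /ʒ/ (3) and /m/ (4) sonority does not fall, so the cluster violates the SSP.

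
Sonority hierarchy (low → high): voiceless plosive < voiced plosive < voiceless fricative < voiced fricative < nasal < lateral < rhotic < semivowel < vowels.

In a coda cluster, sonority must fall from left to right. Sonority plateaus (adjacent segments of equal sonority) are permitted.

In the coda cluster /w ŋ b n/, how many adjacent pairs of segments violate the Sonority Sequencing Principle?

/w/ is a semivowel (sonority 8).
/ŋ/ is a nasal (sonority 5).
/b/ is a voiced plosive (sonority 2).
/n/ is a nasal (sonority 5).
/w/→/ŋ/: 8→5 (falls) — ok.
/ŋ/→/b/: 5→2 (falls) — ok.
/b/→/n/: 2→5 (does not fall) — violation.

1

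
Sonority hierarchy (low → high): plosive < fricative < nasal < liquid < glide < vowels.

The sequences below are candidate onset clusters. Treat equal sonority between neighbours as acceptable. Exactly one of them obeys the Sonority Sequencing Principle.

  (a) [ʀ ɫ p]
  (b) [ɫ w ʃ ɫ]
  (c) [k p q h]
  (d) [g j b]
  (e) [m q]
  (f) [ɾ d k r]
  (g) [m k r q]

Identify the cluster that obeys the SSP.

(a) [ʀ ɫ p]: profile 4-4-1 — violates.
(b) [ɫ w ʃ ɫ]: profile 4-5-2-4 — violates.
(c) [k p q h]: profile 1-1-1-2 — obeys.
(d) [g j b]: profile 1-5-1 — violates.
(e) [m q]: profile 3-1 — violates.
(f) [ɾ d k r]: profile 4-1-1-4 — violates.
(g) [m k r q]: profile 3-1-4-1 — violates.

c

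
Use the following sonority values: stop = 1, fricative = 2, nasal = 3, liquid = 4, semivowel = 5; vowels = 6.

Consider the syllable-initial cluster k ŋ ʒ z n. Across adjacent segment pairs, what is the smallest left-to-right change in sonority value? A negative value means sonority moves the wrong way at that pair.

/k/ — stop, sonority 1.
/ŋ/ — nasal, sonority 3.
/ʒ/ — fricative, sonority 2.
/z/ — fricative, sonority 2.
/n/ — nasal, sonority 3.
/k/→/ŋ/: change +2.
/ŋ/→/ʒ/: change -1.
/ʒ/→/z/: change +0.
/z/→/n/: change +1.
Minimum = -1.

-1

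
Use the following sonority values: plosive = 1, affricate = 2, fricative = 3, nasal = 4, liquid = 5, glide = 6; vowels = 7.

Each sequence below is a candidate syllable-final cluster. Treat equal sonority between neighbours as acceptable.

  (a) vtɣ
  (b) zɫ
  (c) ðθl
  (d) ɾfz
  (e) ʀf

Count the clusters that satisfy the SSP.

(a) vtɣ: profile 3-1-3 — violates.
(b) zɫ: profile 3-5 — violates.
(c) ðθl: profile 3-3-5 — violates.
(d) ɾfz: profile 5-3-3 — obeys.
(e) ʀf: profile 5-3 — obeys.

2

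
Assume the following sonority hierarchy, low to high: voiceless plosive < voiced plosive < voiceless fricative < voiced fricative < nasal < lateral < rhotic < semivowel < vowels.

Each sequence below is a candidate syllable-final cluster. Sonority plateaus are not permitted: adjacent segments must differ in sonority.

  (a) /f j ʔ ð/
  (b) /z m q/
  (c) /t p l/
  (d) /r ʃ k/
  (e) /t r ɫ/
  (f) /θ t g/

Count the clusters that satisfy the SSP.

(a) sonority 3-8-1-4: ill-formed.
(b) sonority 4-5-1: ill-formed.
(c) sonority 1-1-6: ill-formed.
(d) sonority 7-3-1: well-formed.
(e) sonority 1-7-6: ill-formed.
(f) sonority 3-1-2: ill-formed.

1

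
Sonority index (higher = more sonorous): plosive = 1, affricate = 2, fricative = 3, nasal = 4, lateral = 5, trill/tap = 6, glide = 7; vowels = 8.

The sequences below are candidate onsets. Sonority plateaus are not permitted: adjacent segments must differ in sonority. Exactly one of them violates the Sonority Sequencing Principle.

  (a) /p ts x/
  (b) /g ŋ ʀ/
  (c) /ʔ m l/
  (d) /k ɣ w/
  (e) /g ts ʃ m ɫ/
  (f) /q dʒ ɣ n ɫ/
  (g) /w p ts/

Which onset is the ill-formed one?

g

(a) sonority 1-2-3: well-formed.
(b) sonority 1-4-6: well-formed.
(c) sonority 1-4-5: well-formed.
(d) sonority 1-3-7: well-formed.
(e) sonority 1-2-3-4-5: well-formed.
(f) sonority 1-2-3-4-5: well-formed.
(g) sonority 7-1-2: ill-formed.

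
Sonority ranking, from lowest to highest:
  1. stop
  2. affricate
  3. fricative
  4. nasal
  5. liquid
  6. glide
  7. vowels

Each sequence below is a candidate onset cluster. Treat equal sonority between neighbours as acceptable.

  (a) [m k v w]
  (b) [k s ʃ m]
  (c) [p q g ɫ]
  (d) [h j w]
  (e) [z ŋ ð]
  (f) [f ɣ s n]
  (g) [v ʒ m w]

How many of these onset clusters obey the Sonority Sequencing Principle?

(a) 4-1-3-6 → violates
(b) 1-3-3-4 → obeys
(c) 1-1-1-5 → obeys
(d) 3-6-6 → obeys
(e) 3-4-3 → violates
(f) 3-3-3-4 → obeys
(g) 3-3-4-6 → obeys

5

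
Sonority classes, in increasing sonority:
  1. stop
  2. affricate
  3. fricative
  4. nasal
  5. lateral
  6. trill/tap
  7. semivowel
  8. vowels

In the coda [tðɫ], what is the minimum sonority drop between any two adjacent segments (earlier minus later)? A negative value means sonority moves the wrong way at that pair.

-2

/t/ — stop, sonority 1.
/ð/ — fricative, sonority 3.
/ɫ/ — lateral, sonority 5.
/t/→/ð/: change -2.
/ð/→/ɫ/: change -2.
Minimum = -2.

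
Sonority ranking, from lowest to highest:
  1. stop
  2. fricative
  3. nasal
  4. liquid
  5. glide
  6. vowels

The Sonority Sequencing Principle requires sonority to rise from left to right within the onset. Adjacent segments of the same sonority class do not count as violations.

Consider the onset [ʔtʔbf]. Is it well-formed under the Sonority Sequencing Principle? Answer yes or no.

/ʔ/ is a stop (sonority 1).
/t/ is a stop (sonority 1).
/ʔ/ is a stop (sonority 1).
/b/ is a stop (sonority 1).
/f/ is a fricative (sonority 2).
The profile 1-1-1-1-2 is non-decreasing (plateaus allowed), so the onset satisfies the SSP.

yes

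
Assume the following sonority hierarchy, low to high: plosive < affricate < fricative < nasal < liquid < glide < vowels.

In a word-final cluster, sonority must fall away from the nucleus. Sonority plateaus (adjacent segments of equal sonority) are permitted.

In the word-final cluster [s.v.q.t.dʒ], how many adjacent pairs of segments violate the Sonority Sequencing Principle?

/s/: fricative = 3.
/v/: fricative = 3.
/q/: plosive = 1.
/t/: plosive = 1.
/dʒ/: affricate = 2.
/s/→/v/: 3→3 (plateau, allowed) — ok.
/v/→/q/: 3→1 (falls) — ok.
/q/→/t/: 1→1 (plateau, allowed) — ok.
/t/→/dʒ/: 1→2 (does not fall) — violation.

1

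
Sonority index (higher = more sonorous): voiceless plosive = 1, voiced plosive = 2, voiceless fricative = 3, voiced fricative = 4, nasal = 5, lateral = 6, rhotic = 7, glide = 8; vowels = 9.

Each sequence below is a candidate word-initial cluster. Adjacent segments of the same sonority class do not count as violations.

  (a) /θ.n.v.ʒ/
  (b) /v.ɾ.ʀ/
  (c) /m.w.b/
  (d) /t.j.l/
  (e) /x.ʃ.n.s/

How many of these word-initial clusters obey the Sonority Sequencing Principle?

1

(a) sonority 3-5-4-4: ill-formed.
(b) sonority 4-7-7: well-formed.
(c) sonority 5-8-2: ill-formed.
(d) sonority 1-8-6: ill-formed.
(e) sonority 3-3-5-3: ill-formed.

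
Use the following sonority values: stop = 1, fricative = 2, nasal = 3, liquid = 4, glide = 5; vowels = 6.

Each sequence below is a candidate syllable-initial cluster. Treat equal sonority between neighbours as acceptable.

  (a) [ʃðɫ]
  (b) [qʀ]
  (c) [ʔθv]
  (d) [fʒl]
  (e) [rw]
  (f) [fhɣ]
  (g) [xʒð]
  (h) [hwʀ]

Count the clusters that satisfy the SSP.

7

(a) 2-2-4 → obeys
(b) 1-4 → obeys
(c) 1-2-2 → obeys
(d) 2-2-4 → obeys
(e) 4-5 → obeys
(f) 2-2-2 → obeys
(g) 2-2-2 → obeys
(h) 2-5-4 → violates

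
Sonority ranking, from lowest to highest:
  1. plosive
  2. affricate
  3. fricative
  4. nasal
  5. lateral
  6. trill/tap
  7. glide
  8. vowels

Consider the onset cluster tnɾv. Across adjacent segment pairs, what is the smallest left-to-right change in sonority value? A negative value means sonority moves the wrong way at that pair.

-3

/t/ is a plosive (sonority 1).
/n/ is a nasal (sonority 4).
/ɾ/ is a trill/tap (sonority 6).
/v/ is a fricative (sonority 3).
/t/→/n/: change +3.
/n/→/ɾ/: change +2.
/ɾ/→/v/: change -3.
Minimum = -3.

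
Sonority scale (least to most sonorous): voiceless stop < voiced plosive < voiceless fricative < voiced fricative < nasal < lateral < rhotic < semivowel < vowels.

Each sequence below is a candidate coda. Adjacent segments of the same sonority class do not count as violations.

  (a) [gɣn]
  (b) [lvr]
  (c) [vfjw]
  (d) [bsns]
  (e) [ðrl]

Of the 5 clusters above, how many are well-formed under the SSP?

0

(a) [gɣn]: profile 2-4-5 — violates.
(b) [lvr]: profile 6-4-7 — violates.
(c) [vfjw]: profile 4-3-8-8 — violates.
(d) [bsns]: profile 2-3-5-3 — violates.
(e) [ðrl]: profile 4-7-6 — violates.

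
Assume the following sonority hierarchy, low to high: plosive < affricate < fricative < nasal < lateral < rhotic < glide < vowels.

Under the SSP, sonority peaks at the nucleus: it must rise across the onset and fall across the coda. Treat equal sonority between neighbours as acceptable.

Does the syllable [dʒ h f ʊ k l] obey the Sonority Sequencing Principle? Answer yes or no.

Onset: /dʒ/ is an affricate (sonority 2), /h/ is a fricative (sonority 3), /f/ is a fricative (sonority 3); then the nucleus /ʊ/ (sonority 8).
Onset profile 2-3-3-8 — rises to the nucleus.
Coda: /k/ is a plosive (sonority 1), /l/ is a lateral (sonority 5).
Coda profile 8-1-5 — does not fall throughout.

no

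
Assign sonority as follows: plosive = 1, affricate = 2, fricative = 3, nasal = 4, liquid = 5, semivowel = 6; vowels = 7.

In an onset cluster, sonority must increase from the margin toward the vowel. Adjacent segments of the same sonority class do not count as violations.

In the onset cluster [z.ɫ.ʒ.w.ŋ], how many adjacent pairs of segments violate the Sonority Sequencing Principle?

2

/z/: fricative = 3.
/ɫ/: liquid = 5.
/ʒ/: fricative = 3.
/w/: semivowel = 6.
/ŋ/: nasal = 4.
/z/→/ɫ/: 3→5 (rises) — ok.
/ɫ/→/ʒ/: 5→3 (does not rise) — violation.
/ʒ/→/w/: 3→6 (rises) — ok.
/w/→/ŋ/: 6→4 (does not rise) — violation.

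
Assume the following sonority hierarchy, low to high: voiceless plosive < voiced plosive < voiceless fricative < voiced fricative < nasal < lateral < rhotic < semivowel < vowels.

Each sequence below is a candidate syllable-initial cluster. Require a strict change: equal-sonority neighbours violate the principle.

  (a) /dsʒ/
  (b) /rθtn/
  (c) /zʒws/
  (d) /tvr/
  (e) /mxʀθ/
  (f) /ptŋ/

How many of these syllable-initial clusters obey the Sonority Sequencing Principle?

2

(a) 2-3-4 → obeys
(b) 7-3-1-5 → violates
(c) 4-4-8-3 → violates
(d) 1-4-7 → obeys
(e) 5-3-7-3 → violates
(f) 1-1-5 → violates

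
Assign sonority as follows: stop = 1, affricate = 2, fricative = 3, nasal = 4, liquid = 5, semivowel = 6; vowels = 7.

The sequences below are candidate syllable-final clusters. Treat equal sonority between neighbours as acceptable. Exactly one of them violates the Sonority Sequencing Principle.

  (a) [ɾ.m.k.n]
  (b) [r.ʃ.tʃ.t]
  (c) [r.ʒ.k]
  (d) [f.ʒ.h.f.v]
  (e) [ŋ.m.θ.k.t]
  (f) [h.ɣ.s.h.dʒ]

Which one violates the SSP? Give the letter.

a

(a) [ɾ.m.k.n]: profile 5-4-1-4 — violates.
(b) [r.ʃ.tʃ.t]: profile 5-3-2-1 — obeys.
(c) [r.ʒ.k]: profile 5-3-1 — obeys.
(d) [f.ʒ.h.f.v]: profile 3-3-3-3-3 — obeys.
(e) [ŋ.m.θ.k.t]: profile 4-4-3-1-1 — obeys.
(f) [h.ɣ.s.h.dʒ]: profile 3-3-3-3-2 — obeys.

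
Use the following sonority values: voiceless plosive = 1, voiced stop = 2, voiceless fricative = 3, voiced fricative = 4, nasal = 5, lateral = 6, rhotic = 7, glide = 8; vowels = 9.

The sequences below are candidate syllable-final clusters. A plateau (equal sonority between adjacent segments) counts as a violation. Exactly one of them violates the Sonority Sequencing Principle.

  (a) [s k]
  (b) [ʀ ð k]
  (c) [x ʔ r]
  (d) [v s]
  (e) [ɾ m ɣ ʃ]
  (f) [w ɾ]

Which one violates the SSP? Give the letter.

c

(a) sonority 3-1: well-formed.
(b) sonority 7-4-1: well-formed.
(c) sonority 3-1-7: ill-formed.
(d) sonority 4-3: well-formed.
(e) sonority 7-5-4-3: well-formed.
(f) sonority 8-7: well-formed.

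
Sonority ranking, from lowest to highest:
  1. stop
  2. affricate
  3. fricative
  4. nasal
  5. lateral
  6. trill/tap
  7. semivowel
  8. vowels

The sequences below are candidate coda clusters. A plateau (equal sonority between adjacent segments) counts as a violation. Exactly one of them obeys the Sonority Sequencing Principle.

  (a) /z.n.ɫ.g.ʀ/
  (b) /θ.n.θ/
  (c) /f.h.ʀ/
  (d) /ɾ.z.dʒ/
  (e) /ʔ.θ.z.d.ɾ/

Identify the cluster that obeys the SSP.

d

(a) /z.n.ɫ.g.ʀ/: profile 3-4-5-1-6 — violates.
(b) /θ.n.θ/: profile 3-4-3 — violates.
(c) /f.h.ʀ/: profile 3-3-6 — violates.
(d) /ɾ.z.dʒ/: profile 6-3-2 — obeys.
(e) /ʔ.θ.z.d.ɾ/: profile 1-3-3-1-6 — violates.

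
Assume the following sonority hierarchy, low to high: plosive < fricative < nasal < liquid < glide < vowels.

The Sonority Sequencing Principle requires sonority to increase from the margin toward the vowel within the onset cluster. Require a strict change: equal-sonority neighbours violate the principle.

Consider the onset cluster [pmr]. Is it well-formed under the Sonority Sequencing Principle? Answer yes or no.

/p/ — plosive, sonority 1.
/m/ — nasal, sonority 3.
/r/ — liquid, sonority 4.
The profile 1-3-4 strictly rises, so the onset cluster satisfies the SSP.

yes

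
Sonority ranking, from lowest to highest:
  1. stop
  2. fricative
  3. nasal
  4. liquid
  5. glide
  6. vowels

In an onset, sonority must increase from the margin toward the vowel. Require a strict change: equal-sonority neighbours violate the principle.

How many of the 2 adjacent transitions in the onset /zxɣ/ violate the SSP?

/z/ — fricative, sonority 2.
/x/ — fricative, sonority 2.
/ɣ/ — fricative, sonority 2.
/z/→/x/: 2→2 (plateau) — violation.
/x/→/ɣ/: 2→2 (plateau) — violation.

2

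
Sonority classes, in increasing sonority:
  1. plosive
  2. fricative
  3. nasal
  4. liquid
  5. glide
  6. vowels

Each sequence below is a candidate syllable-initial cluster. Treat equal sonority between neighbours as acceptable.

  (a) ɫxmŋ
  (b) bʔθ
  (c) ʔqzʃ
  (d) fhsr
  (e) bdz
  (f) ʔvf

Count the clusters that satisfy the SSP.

(a) 4-2-3-3 → violates
(b) 1-1-2 → obeys
(c) 1-1-2-2 → obeys
(d) 2-2-2-4 → obeys
(e) 1-1-2 → obeys
(f) 1-2-2 → obeys

5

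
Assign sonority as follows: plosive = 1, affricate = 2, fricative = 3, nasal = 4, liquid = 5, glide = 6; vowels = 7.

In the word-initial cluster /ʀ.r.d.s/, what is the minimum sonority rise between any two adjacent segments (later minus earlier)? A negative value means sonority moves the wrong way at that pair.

-4

/ʀ/: liquid = 5.
/r/: liquid = 5.
/d/: plosive = 1.
/s/: fricative = 3.
/ʀ/→/r/: change +0.
/r/→/d/: change -4.
/d/→/s/: change +2.
Minimum = -4.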